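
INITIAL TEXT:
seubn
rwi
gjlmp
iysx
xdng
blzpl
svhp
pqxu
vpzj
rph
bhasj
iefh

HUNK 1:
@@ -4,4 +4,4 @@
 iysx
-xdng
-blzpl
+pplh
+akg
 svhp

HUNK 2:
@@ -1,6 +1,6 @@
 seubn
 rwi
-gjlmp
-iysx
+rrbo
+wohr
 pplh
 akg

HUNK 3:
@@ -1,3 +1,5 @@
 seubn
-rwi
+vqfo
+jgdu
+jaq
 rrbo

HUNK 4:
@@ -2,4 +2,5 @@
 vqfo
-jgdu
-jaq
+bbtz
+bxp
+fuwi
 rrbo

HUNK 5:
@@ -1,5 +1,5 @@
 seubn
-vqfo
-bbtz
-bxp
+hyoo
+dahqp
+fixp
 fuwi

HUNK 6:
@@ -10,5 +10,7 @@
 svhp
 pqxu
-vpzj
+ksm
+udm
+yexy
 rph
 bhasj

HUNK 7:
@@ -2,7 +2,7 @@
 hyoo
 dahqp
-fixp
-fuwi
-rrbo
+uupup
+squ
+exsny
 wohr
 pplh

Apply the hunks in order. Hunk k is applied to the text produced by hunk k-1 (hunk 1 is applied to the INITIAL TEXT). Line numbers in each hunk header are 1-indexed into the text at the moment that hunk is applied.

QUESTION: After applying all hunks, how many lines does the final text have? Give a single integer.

Hunk 1: at line 4 remove [xdng,blzpl] add [pplh,akg] -> 12 lines: seubn rwi gjlmp iysx pplh akg svhp pqxu vpzj rph bhasj iefh
Hunk 2: at line 1 remove [gjlmp,iysx] add [rrbo,wohr] -> 12 lines: seubn rwi rrbo wohr pplh akg svhp pqxu vpzj rph bhasj iefh
Hunk 3: at line 1 remove [rwi] add [vqfo,jgdu,jaq] -> 14 lines: seubn vqfo jgdu jaq rrbo wohr pplh akg svhp pqxu vpzj rph bhasj iefh
Hunk 4: at line 2 remove [jgdu,jaq] add [bbtz,bxp,fuwi] -> 15 lines: seubn vqfo bbtz bxp fuwi rrbo wohr pplh akg svhp pqxu vpzj rph bhasj iefh
Hunk 5: at line 1 remove [vqfo,bbtz,bxp] add [hyoo,dahqp,fixp] -> 15 lines: seubn hyoo dahqp fixp fuwi rrbo wohr pplh akg svhp pqxu vpzj rph bhasj iefh
Hunk 6: at line 10 remove [vpzj] add [ksm,udm,yexy] -> 17 lines: seubn hyoo dahqp fixp fuwi rrbo wohr pplh akg svhp pqxu ksm udm yexy rph bhasj iefh
Hunk 7: at line 2 remove [fixp,fuwi,rrbo] add [uupup,squ,exsny] -> 17 lines: seubn hyoo dahqp uupup squ exsny wohr pplh akg svhp pqxu ksm udm yexy rph bhasj iefh
Final line count: 17

Answer: 17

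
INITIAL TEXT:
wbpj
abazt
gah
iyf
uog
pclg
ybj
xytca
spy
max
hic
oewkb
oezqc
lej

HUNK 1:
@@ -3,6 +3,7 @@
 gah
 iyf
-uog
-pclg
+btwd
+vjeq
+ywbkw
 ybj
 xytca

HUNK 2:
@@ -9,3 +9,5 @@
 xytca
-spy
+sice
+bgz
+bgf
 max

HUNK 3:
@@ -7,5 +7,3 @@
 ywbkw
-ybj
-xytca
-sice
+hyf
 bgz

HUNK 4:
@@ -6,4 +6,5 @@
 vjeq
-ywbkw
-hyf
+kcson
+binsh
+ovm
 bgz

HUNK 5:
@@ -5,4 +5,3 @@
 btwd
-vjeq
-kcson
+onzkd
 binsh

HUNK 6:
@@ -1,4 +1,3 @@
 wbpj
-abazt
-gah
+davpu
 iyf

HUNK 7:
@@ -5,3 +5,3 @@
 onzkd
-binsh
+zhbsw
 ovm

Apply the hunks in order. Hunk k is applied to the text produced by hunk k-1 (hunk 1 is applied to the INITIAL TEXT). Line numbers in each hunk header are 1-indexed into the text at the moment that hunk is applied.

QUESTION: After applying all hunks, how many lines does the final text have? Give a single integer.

Answer: 14

Derivation:
Hunk 1: at line 3 remove [uog,pclg] add [btwd,vjeq,ywbkw] -> 15 lines: wbpj abazt gah iyf btwd vjeq ywbkw ybj xytca spy max hic oewkb oezqc lej
Hunk 2: at line 9 remove [spy] add [sice,bgz,bgf] -> 17 lines: wbpj abazt gah iyf btwd vjeq ywbkw ybj xytca sice bgz bgf max hic oewkb oezqc lej
Hunk 3: at line 7 remove [ybj,xytca,sice] add [hyf] -> 15 lines: wbpj abazt gah iyf btwd vjeq ywbkw hyf bgz bgf max hic oewkb oezqc lej
Hunk 4: at line 6 remove [ywbkw,hyf] add [kcson,binsh,ovm] -> 16 lines: wbpj abazt gah iyf btwd vjeq kcson binsh ovm bgz bgf max hic oewkb oezqc lej
Hunk 5: at line 5 remove [vjeq,kcson] add [onzkd] -> 15 lines: wbpj abazt gah iyf btwd onzkd binsh ovm bgz bgf max hic oewkb oezqc lej
Hunk 6: at line 1 remove [abazt,gah] add [davpu] -> 14 lines: wbpj davpu iyf btwd onzkd binsh ovm bgz bgf max hic oewkb oezqc lej
Hunk 7: at line 5 remove [binsh] add [zhbsw] -> 14 lines: wbpj davpu iyf btwd onzkd zhbsw ovm bgz bgf max hic oewkb oezqc lej
Final line count: 14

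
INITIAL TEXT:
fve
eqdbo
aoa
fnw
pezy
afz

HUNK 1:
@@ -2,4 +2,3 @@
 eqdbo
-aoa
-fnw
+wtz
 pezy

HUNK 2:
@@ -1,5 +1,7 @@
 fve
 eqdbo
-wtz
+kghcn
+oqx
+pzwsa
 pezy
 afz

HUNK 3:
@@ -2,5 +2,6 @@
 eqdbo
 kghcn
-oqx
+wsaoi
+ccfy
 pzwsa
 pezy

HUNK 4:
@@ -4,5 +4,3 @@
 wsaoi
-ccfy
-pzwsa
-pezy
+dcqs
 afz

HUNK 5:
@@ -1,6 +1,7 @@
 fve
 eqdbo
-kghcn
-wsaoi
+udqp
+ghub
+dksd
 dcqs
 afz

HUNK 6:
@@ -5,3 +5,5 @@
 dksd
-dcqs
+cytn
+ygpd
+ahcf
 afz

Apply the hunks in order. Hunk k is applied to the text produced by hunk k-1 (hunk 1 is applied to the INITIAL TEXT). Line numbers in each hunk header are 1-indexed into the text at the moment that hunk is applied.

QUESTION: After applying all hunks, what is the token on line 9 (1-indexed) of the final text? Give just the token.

Hunk 1: at line 2 remove [aoa,fnw] add [wtz] -> 5 lines: fve eqdbo wtz pezy afz
Hunk 2: at line 1 remove [wtz] add [kghcn,oqx,pzwsa] -> 7 lines: fve eqdbo kghcn oqx pzwsa pezy afz
Hunk 3: at line 2 remove [oqx] add [wsaoi,ccfy] -> 8 lines: fve eqdbo kghcn wsaoi ccfy pzwsa pezy afz
Hunk 4: at line 4 remove [ccfy,pzwsa,pezy] add [dcqs] -> 6 lines: fve eqdbo kghcn wsaoi dcqs afz
Hunk 5: at line 1 remove [kghcn,wsaoi] add [udqp,ghub,dksd] -> 7 lines: fve eqdbo udqp ghub dksd dcqs afz
Hunk 6: at line 5 remove [dcqs] add [cytn,ygpd,ahcf] -> 9 lines: fve eqdbo udqp ghub dksd cytn ygpd ahcf afz
Final line 9: afz

Answer: afz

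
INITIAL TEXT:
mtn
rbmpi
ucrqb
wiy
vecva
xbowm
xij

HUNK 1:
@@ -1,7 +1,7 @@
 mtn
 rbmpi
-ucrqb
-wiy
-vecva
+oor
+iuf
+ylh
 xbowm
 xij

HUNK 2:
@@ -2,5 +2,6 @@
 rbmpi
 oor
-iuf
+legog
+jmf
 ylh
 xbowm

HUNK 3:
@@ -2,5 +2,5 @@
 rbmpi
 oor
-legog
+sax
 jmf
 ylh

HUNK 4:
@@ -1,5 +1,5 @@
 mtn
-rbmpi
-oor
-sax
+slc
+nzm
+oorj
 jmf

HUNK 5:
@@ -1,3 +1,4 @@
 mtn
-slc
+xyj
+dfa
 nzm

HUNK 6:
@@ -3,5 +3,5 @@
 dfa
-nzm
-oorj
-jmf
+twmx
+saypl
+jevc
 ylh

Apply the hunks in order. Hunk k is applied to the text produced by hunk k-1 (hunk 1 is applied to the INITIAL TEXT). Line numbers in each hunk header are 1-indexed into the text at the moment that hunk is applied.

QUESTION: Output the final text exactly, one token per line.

Hunk 1: at line 1 remove [ucrqb,wiy,vecva] add [oor,iuf,ylh] -> 7 lines: mtn rbmpi oor iuf ylh xbowm xij
Hunk 2: at line 2 remove [iuf] add [legog,jmf] -> 8 lines: mtn rbmpi oor legog jmf ylh xbowm xij
Hunk 3: at line 2 remove [legog] add [sax] -> 8 lines: mtn rbmpi oor sax jmf ylh xbowm xij
Hunk 4: at line 1 remove [rbmpi,oor,sax] add [slc,nzm,oorj] -> 8 lines: mtn slc nzm oorj jmf ylh xbowm xij
Hunk 5: at line 1 remove [slc] add [xyj,dfa] -> 9 lines: mtn xyj dfa nzm oorj jmf ylh xbowm xij
Hunk 6: at line 3 remove [nzm,oorj,jmf] add [twmx,saypl,jevc] -> 9 lines: mtn xyj dfa twmx saypl jevc ylh xbowm xij

Answer: mtn
xyj
dfa
twmx
saypl
jevc
ylh
xbowm
xij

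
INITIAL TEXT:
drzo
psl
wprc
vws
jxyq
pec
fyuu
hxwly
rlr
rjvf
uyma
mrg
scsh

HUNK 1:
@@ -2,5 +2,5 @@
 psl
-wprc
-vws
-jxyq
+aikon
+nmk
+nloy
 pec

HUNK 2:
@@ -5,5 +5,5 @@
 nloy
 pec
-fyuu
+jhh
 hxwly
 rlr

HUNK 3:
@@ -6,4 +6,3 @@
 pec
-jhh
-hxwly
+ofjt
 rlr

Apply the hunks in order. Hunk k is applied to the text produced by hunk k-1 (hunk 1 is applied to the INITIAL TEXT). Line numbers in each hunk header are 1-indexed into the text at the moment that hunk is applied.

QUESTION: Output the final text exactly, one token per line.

Answer: drzo
psl
aikon
nmk
nloy
pec
ofjt
rlr
rjvf
uyma
mrg
scsh

Derivation:
Hunk 1: at line 2 remove [wprc,vws,jxyq] add [aikon,nmk,nloy] -> 13 lines: drzo psl aikon nmk nloy pec fyuu hxwly rlr rjvf uyma mrg scsh
Hunk 2: at line 5 remove [fyuu] add [jhh] -> 13 lines: drzo psl aikon nmk nloy pec jhh hxwly rlr rjvf uyma mrg scsh
Hunk 3: at line 6 remove [jhh,hxwly] add [ofjt] -> 12 lines: drzo psl aikon nmk nloy pec ofjt rlr rjvf uyma mrg scsh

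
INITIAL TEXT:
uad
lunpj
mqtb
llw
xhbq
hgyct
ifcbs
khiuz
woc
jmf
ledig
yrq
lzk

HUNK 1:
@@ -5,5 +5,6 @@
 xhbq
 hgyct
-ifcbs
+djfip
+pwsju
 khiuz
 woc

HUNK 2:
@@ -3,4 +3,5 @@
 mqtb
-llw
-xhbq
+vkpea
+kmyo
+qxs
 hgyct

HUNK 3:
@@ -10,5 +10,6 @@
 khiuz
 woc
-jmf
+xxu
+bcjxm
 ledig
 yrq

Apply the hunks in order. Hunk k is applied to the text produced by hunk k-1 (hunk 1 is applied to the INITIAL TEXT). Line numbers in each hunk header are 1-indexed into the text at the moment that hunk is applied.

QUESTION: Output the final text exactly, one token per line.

Answer: uad
lunpj
mqtb
vkpea
kmyo
qxs
hgyct
djfip
pwsju
khiuz
woc
xxu
bcjxm
ledig
yrq
lzk

Derivation:
Hunk 1: at line 5 remove [ifcbs] add [djfip,pwsju] -> 14 lines: uad lunpj mqtb llw xhbq hgyct djfip pwsju khiuz woc jmf ledig yrq lzk
Hunk 2: at line 3 remove [llw,xhbq] add [vkpea,kmyo,qxs] -> 15 lines: uad lunpj mqtb vkpea kmyo qxs hgyct djfip pwsju khiuz woc jmf ledig yrq lzk
Hunk 3: at line 10 remove [jmf] add [xxu,bcjxm] -> 16 lines: uad lunpj mqtb vkpea kmyo qxs hgyct djfip pwsju khiuz woc xxu bcjxm ledig yrq lzk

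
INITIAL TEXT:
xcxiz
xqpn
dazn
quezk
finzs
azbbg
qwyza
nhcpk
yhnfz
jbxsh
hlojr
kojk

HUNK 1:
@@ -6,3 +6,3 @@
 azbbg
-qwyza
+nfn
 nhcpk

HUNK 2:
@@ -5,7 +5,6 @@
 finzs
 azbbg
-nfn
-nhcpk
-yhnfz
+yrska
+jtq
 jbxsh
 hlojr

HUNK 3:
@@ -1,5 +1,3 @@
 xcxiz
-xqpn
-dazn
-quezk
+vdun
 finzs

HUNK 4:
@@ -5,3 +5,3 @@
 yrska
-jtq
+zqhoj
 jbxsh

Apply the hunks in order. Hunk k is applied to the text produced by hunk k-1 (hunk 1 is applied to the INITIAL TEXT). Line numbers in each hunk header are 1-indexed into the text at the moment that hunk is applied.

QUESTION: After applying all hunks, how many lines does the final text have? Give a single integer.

Answer: 9

Derivation:
Hunk 1: at line 6 remove [qwyza] add [nfn] -> 12 lines: xcxiz xqpn dazn quezk finzs azbbg nfn nhcpk yhnfz jbxsh hlojr kojk
Hunk 2: at line 5 remove [nfn,nhcpk,yhnfz] add [yrska,jtq] -> 11 lines: xcxiz xqpn dazn quezk finzs azbbg yrska jtq jbxsh hlojr kojk
Hunk 3: at line 1 remove [xqpn,dazn,quezk] add [vdun] -> 9 lines: xcxiz vdun finzs azbbg yrska jtq jbxsh hlojr kojk
Hunk 4: at line 5 remove [jtq] add [zqhoj] -> 9 lines: xcxiz vdun finzs azbbg yrska zqhoj jbxsh hlojr kojk
Final line count: 9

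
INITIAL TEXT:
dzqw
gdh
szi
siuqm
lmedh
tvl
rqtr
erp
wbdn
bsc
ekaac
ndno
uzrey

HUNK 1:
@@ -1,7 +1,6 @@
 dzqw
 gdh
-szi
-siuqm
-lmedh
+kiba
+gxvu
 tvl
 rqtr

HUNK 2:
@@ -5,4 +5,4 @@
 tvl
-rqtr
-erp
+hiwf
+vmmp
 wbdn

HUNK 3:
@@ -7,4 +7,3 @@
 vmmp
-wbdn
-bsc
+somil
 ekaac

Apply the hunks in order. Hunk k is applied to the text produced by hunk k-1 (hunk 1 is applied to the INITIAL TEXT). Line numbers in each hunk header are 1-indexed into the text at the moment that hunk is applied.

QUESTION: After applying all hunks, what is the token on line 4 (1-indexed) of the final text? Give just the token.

Answer: gxvu

Derivation:
Hunk 1: at line 1 remove [szi,siuqm,lmedh] add [kiba,gxvu] -> 12 lines: dzqw gdh kiba gxvu tvl rqtr erp wbdn bsc ekaac ndno uzrey
Hunk 2: at line 5 remove [rqtr,erp] add [hiwf,vmmp] -> 12 lines: dzqw gdh kiba gxvu tvl hiwf vmmp wbdn bsc ekaac ndno uzrey
Hunk 3: at line 7 remove [wbdn,bsc] add [somil] -> 11 lines: dzqw gdh kiba gxvu tvl hiwf vmmp somil ekaac ndno uzrey
Final line 4: gxvu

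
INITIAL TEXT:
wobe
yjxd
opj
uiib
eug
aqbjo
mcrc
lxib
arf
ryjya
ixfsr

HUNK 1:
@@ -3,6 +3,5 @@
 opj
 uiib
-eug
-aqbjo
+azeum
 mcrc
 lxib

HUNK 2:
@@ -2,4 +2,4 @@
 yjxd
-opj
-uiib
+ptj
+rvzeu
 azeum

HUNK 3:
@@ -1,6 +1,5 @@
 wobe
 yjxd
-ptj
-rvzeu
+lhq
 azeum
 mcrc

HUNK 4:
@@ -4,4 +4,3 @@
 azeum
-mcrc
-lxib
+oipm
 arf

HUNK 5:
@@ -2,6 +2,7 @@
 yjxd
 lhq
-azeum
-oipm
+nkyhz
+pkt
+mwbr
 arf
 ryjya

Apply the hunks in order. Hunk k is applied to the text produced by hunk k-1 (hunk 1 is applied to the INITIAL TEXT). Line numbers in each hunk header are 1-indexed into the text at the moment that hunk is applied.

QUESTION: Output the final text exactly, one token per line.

Hunk 1: at line 3 remove [eug,aqbjo] add [azeum] -> 10 lines: wobe yjxd opj uiib azeum mcrc lxib arf ryjya ixfsr
Hunk 2: at line 2 remove [opj,uiib] add [ptj,rvzeu] -> 10 lines: wobe yjxd ptj rvzeu azeum mcrc lxib arf ryjya ixfsr
Hunk 3: at line 1 remove [ptj,rvzeu] add [lhq] -> 9 lines: wobe yjxd lhq azeum mcrc lxib arf ryjya ixfsr
Hunk 4: at line 4 remove [mcrc,lxib] add [oipm] -> 8 lines: wobe yjxd lhq azeum oipm arf ryjya ixfsr
Hunk 5: at line 2 remove [azeum,oipm] add [nkyhz,pkt,mwbr] -> 9 lines: wobe yjxd lhq nkyhz pkt mwbr arf ryjya ixfsr

Answer: wobe
yjxd
lhq
nkyhz
pkt
mwbr
arf
ryjya
ixfsr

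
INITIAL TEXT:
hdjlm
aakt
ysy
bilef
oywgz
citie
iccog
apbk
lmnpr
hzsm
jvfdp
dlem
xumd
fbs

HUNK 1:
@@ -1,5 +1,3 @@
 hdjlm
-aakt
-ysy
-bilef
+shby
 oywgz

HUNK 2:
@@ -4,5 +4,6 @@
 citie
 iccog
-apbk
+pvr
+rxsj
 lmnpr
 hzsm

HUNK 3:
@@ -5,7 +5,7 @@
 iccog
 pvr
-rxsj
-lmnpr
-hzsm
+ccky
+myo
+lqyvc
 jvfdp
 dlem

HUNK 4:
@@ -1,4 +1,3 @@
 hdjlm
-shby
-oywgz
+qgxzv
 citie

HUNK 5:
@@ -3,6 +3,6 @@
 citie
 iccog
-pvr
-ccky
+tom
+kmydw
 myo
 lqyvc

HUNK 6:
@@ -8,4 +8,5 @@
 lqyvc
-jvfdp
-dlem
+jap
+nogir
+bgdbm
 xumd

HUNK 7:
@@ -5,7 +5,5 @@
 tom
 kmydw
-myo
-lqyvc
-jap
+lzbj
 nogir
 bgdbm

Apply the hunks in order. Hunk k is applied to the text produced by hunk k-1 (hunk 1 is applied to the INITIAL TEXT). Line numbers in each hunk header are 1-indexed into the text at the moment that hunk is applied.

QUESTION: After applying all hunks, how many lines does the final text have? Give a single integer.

Hunk 1: at line 1 remove [aakt,ysy,bilef] add [shby] -> 12 lines: hdjlm shby oywgz citie iccog apbk lmnpr hzsm jvfdp dlem xumd fbs
Hunk 2: at line 4 remove [apbk] add [pvr,rxsj] -> 13 lines: hdjlm shby oywgz citie iccog pvr rxsj lmnpr hzsm jvfdp dlem xumd fbs
Hunk 3: at line 5 remove [rxsj,lmnpr,hzsm] add [ccky,myo,lqyvc] -> 13 lines: hdjlm shby oywgz citie iccog pvr ccky myo lqyvc jvfdp dlem xumd fbs
Hunk 4: at line 1 remove [shby,oywgz] add [qgxzv] -> 12 lines: hdjlm qgxzv citie iccog pvr ccky myo lqyvc jvfdp dlem xumd fbs
Hunk 5: at line 3 remove [pvr,ccky] add [tom,kmydw] -> 12 lines: hdjlm qgxzv citie iccog tom kmydw myo lqyvc jvfdp dlem xumd fbs
Hunk 6: at line 8 remove [jvfdp,dlem] add [jap,nogir,bgdbm] -> 13 lines: hdjlm qgxzv citie iccog tom kmydw myo lqyvc jap nogir bgdbm xumd fbs
Hunk 7: at line 5 remove [myo,lqyvc,jap] add [lzbj] -> 11 lines: hdjlm qgxzv citie iccog tom kmydw lzbj nogir bgdbm xumd fbs
Final line count: 11

Answer: 11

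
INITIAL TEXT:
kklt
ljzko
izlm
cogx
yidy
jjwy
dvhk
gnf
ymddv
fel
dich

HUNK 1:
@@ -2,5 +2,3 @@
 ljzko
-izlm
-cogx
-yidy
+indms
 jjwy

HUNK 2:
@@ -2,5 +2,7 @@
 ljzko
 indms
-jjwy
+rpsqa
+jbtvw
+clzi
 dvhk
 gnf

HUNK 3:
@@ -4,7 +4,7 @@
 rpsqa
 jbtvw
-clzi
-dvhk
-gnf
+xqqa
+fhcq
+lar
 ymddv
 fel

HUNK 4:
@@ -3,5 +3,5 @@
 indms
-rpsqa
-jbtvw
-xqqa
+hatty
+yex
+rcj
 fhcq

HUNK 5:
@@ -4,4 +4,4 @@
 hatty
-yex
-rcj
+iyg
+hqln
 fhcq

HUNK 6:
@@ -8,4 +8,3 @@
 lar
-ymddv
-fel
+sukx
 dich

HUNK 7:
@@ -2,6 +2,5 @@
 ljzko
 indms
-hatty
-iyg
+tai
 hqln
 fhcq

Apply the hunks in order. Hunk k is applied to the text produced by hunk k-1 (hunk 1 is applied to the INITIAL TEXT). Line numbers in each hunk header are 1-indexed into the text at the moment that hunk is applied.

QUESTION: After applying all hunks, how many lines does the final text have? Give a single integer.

Hunk 1: at line 2 remove [izlm,cogx,yidy] add [indms] -> 9 lines: kklt ljzko indms jjwy dvhk gnf ymddv fel dich
Hunk 2: at line 2 remove [jjwy] add [rpsqa,jbtvw,clzi] -> 11 lines: kklt ljzko indms rpsqa jbtvw clzi dvhk gnf ymddv fel dich
Hunk 3: at line 4 remove [clzi,dvhk,gnf] add [xqqa,fhcq,lar] -> 11 lines: kklt ljzko indms rpsqa jbtvw xqqa fhcq lar ymddv fel dich
Hunk 4: at line 3 remove [rpsqa,jbtvw,xqqa] add [hatty,yex,rcj] -> 11 lines: kklt ljzko indms hatty yex rcj fhcq lar ymddv fel dich
Hunk 5: at line 4 remove [yex,rcj] add [iyg,hqln] -> 11 lines: kklt ljzko indms hatty iyg hqln fhcq lar ymddv fel dich
Hunk 6: at line 8 remove [ymddv,fel] add [sukx] -> 10 lines: kklt ljzko indms hatty iyg hqln fhcq lar sukx dich
Hunk 7: at line 2 remove [hatty,iyg] add [tai] -> 9 lines: kklt ljzko indms tai hqln fhcq lar sukx dich
Final line count: 9

Answer: 9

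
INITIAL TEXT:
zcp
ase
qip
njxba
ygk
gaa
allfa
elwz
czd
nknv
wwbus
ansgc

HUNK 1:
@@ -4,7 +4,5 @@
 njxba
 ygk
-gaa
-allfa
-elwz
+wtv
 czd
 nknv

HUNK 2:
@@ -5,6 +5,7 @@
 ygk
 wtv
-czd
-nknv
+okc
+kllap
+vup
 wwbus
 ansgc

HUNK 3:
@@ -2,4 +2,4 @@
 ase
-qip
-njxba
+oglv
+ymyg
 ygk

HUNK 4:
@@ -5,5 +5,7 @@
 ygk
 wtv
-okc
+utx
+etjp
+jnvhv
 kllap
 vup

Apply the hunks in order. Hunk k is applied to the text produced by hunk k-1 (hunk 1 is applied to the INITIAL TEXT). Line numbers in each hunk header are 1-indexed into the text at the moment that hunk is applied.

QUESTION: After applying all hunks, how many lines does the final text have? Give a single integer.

Answer: 13

Derivation:
Hunk 1: at line 4 remove [gaa,allfa,elwz] add [wtv] -> 10 lines: zcp ase qip njxba ygk wtv czd nknv wwbus ansgc
Hunk 2: at line 5 remove [czd,nknv] add [okc,kllap,vup] -> 11 lines: zcp ase qip njxba ygk wtv okc kllap vup wwbus ansgc
Hunk 3: at line 2 remove [qip,njxba] add [oglv,ymyg] -> 11 lines: zcp ase oglv ymyg ygk wtv okc kllap vup wwbus ansgc
Hunk 4: at line 5 remove [okc] add [utx,etjp,jnvhv] -> 13 lines: zcp ase oglv ymyg ygk wtv utx etjp jnvhv kllap vup wwbus ansgc
Final line count: 13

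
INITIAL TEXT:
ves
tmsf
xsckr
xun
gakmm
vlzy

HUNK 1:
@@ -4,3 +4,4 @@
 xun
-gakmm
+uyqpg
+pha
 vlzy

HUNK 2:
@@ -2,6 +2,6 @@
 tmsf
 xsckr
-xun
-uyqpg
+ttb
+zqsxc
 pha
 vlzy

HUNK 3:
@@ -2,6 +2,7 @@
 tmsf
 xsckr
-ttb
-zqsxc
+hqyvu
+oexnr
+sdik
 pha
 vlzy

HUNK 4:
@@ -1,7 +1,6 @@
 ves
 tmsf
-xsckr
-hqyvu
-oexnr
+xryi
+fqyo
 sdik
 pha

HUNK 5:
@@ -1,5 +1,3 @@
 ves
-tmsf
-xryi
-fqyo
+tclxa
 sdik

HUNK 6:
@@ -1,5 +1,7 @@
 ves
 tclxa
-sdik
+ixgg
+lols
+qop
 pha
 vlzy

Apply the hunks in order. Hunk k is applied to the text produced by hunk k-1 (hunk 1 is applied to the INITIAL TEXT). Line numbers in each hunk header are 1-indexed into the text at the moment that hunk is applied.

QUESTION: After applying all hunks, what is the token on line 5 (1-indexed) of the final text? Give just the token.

Hunk 1: at line 4 remove [gakmm] add [uyqpg,pha] -> 7 lines: ves tmsf xsckr xun uyqpg pha vlzy
Hunk 2: at line 2 remove [xun,uyqpg] add [ttb,zqsxc] -> 7 lines: ves tmsf xsckr ttb zqsxc pha vlzy
Hunk 3: at line 2 remove [ttb,zqsxc] add [hqyvu,oexnr,sdik] -> 8 lines: ves tmsf xsckr hqyvu oexnr sdik pha vlzy
Hunk 4: at line 1 remove [xsckr,hqyvu,oexnr] add [xryi,fqyo] -> 7 lines: ves tmsf xryi fqyo sdik pha vlzy
Hunk 5: at line 1 remove [tmsf,xryi,fqyo] add [tclxa] -> 5 lines: ves tclxa sdik pha vlzy
Hunk 6: at line 1 remove [sdik] add [ixgg,lols,qop] -> 7 lines: ves tclxa ixgg lols qop pha vlzy
Final line 5: qop

Answer: qop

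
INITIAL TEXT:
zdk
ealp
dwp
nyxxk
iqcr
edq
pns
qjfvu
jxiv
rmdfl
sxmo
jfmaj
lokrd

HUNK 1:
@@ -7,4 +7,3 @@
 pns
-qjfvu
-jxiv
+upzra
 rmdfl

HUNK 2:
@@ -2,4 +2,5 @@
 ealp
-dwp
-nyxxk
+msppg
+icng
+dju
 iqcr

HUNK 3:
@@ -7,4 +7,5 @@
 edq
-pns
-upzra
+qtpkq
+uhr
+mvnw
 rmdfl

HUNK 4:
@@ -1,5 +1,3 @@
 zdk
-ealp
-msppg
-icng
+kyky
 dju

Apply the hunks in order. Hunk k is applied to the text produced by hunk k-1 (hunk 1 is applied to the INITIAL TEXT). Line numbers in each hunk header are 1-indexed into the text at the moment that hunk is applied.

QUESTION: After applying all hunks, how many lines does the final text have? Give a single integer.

Answer: 12

Derivation:
Hunk 1: at line 7 remove [qjfvu,jxiv] add [upzra] -> 12 lines: zdk ealp dwp nyxxk iqcr edq pns upzra rmdfl sxmo jfmaj lokrd
Hunk 2: at line 2 remove [dwp,nyxxk] add [msppg,icng,dju] -> 13 lines: zdk ealp msppg icng dju iqcr edq pns upzra rmdfl sxmo jfmaj lokrd
Hunk 3: at line 7 remove [pns,upzra] add [qtpkq,uhr,mvnw] -> 14 lines: zdk ealp msppg icng dju iqcr edq qtpkq uhr mvnw rmdfl sxmo jfmaj lokrd
Hunk 4: at line 1 remove [ealp,msppg,icng] add [kyky] -> 12 lines: zdk kyky dju iqcr edq qtpkq uhr mvnw rmdfl sxmo jfmaj lokrd
Final line count: 12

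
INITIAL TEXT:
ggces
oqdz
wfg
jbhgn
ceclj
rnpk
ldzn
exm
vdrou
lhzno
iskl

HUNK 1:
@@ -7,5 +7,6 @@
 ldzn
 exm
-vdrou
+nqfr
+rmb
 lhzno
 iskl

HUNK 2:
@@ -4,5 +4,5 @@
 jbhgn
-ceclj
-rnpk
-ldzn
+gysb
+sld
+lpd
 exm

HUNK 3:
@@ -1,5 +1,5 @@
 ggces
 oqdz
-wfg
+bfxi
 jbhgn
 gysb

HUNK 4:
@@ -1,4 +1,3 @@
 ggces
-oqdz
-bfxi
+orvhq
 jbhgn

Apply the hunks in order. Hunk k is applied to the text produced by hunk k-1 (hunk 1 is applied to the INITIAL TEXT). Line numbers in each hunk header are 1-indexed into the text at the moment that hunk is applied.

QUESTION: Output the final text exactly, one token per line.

Hunk 1: at line 7 remove [vdrou] add [nqfr,rmb] -> 12 lines: ggces oqdz wfg jbhgn ceclj rnpk ldzn exm nqfr rmb lhzno iskl
Hunk 2: at line 4 remove [ceclj,rnpk,ldzn] add [gysb,sld,lpd] -> 12 lines: ggces oqdz wfg jbhgn gysb sld lpd exm nqfr rmb lhzno iskl
Hunk 3: at line 1 remove [wfg] add [bfxi] -> 12 lines: ggces oqdz bfxi jbhgn gysb sld lpd exm nqfr rmb lhzno iskl
Hunk 4: at line 1 remove [oqdz,bfxi] add [orvhq] -> 11 lines: ggces orvhq jbhgn gysb sld lpd exm nqfr rmb lhzno iskl

Answer: ggces
orvhq
jbhgn
gysb
sld
lpd
exm
nqfr
rmb
lhzno
iskl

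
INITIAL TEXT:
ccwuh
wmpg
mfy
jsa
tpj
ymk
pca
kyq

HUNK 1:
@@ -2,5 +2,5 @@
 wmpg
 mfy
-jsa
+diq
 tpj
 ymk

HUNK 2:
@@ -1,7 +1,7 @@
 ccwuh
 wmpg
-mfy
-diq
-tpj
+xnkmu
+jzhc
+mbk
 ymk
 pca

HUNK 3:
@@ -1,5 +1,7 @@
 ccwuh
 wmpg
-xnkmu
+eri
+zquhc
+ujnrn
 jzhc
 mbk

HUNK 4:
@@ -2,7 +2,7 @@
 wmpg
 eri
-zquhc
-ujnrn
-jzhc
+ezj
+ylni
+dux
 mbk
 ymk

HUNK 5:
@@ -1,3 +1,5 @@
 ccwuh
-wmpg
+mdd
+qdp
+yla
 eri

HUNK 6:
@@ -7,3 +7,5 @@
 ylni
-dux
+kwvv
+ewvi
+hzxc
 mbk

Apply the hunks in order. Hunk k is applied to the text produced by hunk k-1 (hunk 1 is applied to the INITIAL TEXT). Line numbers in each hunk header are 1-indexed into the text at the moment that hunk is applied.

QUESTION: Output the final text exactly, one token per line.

Answer: ccwuh
mdd
qdp
yla
eri
ezj
ylni
kwvv
ewvi
hzxc
mbk
ymk
pca
kyq

Derivation:
Hunk 1: at line 2 remove [jsa] add [diq] -> 8 lines: ccwuh wmpg mfy diq tpj ymk pca kyq
Hunk 2: at line 1 remove [mfy,diq,tpj] add [xnkmu,jzhc,mbk] -> 8 lines: ccwuh wmpg xnkmu jzhc mbk ymk pca kyq
Hunk 3: at line 1 remove [xnkmu] add [eri,zquhc,ujnrn] -> 10 lines: ccwuh wmpg eri zquhc ujnrn jzhc mbk ymk pca kyq
Hunk 4: at line 2 remove [zquhc,ujnrn,jzhc] add [ezj,ylni,dux] -> 10 lines: ccwuh wmpg eri ezj ylni dux mbk ymk pca kyq
Hunk 5: at line 1 remove [wmpg] add [mdd,qdp,yla] -> 12 lines: ccwuh mdd qdp yla eri ezj ylni dux mbk ymk pca kyq
Hunk 6: at line 7 remove [dux] add [kwvv,ewvi,hzxc] -> 14 lines: ccwuh mdd qdp yla eri ezj ylni kwvv ewvi hzxc mbk ymk pca kyq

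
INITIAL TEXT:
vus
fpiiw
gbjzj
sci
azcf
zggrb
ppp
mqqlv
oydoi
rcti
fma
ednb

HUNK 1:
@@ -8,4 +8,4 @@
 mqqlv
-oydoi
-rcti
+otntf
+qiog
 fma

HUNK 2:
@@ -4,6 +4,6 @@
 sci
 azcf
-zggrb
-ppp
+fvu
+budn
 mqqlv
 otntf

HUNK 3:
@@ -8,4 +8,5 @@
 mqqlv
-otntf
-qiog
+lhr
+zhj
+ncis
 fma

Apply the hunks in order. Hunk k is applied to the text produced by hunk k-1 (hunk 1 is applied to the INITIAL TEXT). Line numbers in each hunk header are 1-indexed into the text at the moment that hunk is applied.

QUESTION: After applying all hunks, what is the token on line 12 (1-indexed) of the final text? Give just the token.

Hunk 1: at line 8 remove [oydoi,rcti] add [otntf,qiog] -> 12 lines: vus fpiiw gbjzj sci azcf zggrb ppp mqqlv otntf qiog fma ednb
Hunk 2: at line 4 remove [zggrb,ppp] add [fvu,budn] -> 12 lines: vus fpiiw gbjzj sci azcf fvu budn mqqlv otntf qiog fma ednb
Hunk 3: at line 8 remove [otntf,qiog] add [lhr,zhj,ncis] -> 13 lines: vus fpiiw gbjzj sci azcf fvu budn mqqlv lhr zhj ncis fma ednb
Final line 12: fma

Answer: fma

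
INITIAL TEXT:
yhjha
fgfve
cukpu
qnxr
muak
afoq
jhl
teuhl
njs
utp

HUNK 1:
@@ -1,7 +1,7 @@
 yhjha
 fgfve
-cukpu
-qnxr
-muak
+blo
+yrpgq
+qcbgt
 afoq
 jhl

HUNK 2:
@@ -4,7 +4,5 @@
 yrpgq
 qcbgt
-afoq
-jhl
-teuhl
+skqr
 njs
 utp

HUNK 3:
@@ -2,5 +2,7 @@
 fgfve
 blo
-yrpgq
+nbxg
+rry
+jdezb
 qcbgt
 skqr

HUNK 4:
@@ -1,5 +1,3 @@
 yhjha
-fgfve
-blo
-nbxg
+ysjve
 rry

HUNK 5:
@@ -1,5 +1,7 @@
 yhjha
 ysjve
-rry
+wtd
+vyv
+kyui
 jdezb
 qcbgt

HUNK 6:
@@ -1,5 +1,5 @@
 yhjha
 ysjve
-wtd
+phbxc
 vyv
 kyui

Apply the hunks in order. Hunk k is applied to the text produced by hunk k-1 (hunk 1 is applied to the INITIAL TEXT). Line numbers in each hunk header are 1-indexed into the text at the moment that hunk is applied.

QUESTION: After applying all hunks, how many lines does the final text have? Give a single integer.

Answer: 10

Derivation:
Hunk 1: at line 1 remove [cukpu,qnxr,muak] add [blo,yrpgq,qcbgt] -> 10 lines: yhjha fgfve blo yrpgq qcbgt afoq jhl teuhl njs utp
Hunk 2: at line 4 remove [afoq,jhl,teuhl] add [skqr] -> 8 lines: yhjha fgfve blo yrpgq qcbgt skqr njs utp
Hunk 3: at line 2 remove [yrpgq] add [nbxg,rry,jdezb] -> 10 lines: yhjha fgfve blo nbxg rry jdezb qcbgt skqr njs utp
Hunk 4: at line 1 remove [fgfve,blo,nbxg] add [ysjve] -> 8 lines: yhjha ysjve rry jdezb qcbgt skqr njs utp
Hunk 5: at line 1 remove [rry] add [wtd,vyv,kyui] -> 10 lines: yhjha ysjve wtd vyv kyui jdezb qcbgt skqr njs utp
Hunk 6: at line 1 remove [wtd] add [phbxc] -> 10 lines: yhjha ysjve phbxc vyv kyui jdezb qcbgt skqr njs utp
Final line count: 10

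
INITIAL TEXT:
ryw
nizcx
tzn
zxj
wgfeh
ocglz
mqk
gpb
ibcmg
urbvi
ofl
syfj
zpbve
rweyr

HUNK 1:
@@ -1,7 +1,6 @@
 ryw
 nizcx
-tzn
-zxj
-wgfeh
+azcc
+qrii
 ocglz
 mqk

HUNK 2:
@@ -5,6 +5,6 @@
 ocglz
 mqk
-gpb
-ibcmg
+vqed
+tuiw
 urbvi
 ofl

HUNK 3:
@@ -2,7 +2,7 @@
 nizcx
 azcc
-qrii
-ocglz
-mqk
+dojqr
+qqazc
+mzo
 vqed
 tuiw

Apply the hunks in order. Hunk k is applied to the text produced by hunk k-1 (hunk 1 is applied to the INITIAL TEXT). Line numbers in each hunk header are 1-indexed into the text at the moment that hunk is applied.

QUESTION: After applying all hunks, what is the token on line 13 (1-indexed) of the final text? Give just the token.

Answer: rweyr

Derivation:
Hunk 1: at line 1 remove [tzn,zxj,wgfeh] add [azcc,qrii] -> 13 lines: ryw nizcx azcc qrii ocglz mqk gpb ibcmg urbvi ofl syfj zpbve rweyr
Hunk 2: at line 5 remove [gpb,ibcmg] add [vqed,tuiw] -> 13 lines: ryw nizcx azcc qrii ocglz mqk vqed tuiw urbvi ofl syfj zpbve rweyr
Hunk 3: at line 2 remove [qrii,ocglz,mqk] add [dojqr,qqazc,mzo] -> 13 lines: ryw nizcx azcc dojqr qqazc mzo vqed tuiw urbvi ofl syfj zpbve rweyr
Final line 13: rweyr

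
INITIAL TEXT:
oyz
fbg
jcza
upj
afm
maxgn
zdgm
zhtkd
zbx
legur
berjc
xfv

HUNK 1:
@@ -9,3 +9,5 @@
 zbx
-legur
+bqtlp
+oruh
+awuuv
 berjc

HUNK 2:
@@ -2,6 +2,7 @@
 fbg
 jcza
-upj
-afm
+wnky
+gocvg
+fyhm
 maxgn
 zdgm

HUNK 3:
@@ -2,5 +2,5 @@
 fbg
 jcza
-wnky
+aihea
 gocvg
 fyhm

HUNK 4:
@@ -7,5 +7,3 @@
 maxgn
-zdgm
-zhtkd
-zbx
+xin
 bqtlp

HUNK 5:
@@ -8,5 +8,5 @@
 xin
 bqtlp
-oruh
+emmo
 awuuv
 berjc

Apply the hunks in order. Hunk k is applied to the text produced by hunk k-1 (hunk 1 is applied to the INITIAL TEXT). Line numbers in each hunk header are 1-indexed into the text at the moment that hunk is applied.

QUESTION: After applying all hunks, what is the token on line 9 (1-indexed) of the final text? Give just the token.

Answer: bqtlp

Derivation:
Hunk 1: at line 9 remove [legur] add [bqtlp,oruh,awuuv] -> 14 lines: oyz fbg jcza upj afm maxgn zdgm zhtkd zbx bqtlp oruh awuuv berjc xfv
Hunk 2: at line 2 remove [upj,afm] add [wnky,gocvg,fyhm] -> 15 lines: oyz fbg jcza wnky gocvg fyhm maxgn zdgm zhtkd zbx bqtlp oruh awuuv berjc xfv
Hunk 3: at line 2 remove [wnky] add [aihea] -> 15 lines: oyz fbg jcza aihea gocvg fyhm maxgn zdgm zhtkd zbx bqtlp oruh awuuv berjc xfv
Hunk 4: at line 7 remove [zdgm,zhtkd,zbx] add [xin] -> 13 lines: oyz fbg jcza aihea gocvg fyhm maxgn xin bqtlp oruh awuuv berjc xfv
Hunk 5: at line 8 remove [oruh] add [emmo] -> 13 lines: oyz fbg jcza aihea gocvg fyhm maxgn xin bqtlp emmo awuuv berjc xfv
Final line 9: bqtlp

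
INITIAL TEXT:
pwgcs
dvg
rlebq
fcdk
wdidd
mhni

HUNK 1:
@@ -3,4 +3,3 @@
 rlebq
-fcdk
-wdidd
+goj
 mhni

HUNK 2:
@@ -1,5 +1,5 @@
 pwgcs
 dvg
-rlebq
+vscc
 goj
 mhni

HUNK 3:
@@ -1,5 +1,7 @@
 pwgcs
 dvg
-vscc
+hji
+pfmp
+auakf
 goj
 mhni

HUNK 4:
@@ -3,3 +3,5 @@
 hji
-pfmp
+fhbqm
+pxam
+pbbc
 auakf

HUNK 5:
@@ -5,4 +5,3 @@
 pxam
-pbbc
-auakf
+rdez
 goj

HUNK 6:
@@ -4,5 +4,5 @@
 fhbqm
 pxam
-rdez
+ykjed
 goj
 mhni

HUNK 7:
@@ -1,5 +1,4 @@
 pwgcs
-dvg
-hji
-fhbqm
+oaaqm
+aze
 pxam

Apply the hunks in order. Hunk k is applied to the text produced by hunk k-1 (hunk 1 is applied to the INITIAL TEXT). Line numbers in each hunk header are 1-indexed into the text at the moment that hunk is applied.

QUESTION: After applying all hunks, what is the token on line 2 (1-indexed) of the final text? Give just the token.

Answer: oaaqm

Derivation:
Hunk 1: at line 3 remove [fcdk,wdidd] add [goj] -> 5 lines: pwgcs dvg rlebq goj mhni
Hunk 2: at line 1 remove [rlebq] add [vscc] -> 5 lines: pwgcs dvg vscc goj mhni
Hunk 3: at line 1 remove [vscc] add [hji,pfmp,auakf] -> 7 lines: pwgcs dvg hji pfmp auakf goj mhni
Hunk 4: at line 3 remove [pfmp] add [fhbqm,pxam,pbbc] -> 9 lines: pwgcs dvg hji fhbqm pxam pbbc auakf goj mhni
Hunk 5: at line 5 remove [pbbc,auakf] add [rdez] -> 8 lines: pwgcs dvg hji fhbqm pxam rdez goj mhni
Hunk 6: at line 4 remove [rdez] add [ykjed] -> 8 lines: pwgcs dvg hji fhbqm pxam ykjed goj mhni
Hunk 7: at line 1 remove [dvg,hji,fhbqm] add [oaaqm,aze] -> 7 lines: pwgcs oaaqm aze pxam ykjed goj mhni
Final line 2: oaaqm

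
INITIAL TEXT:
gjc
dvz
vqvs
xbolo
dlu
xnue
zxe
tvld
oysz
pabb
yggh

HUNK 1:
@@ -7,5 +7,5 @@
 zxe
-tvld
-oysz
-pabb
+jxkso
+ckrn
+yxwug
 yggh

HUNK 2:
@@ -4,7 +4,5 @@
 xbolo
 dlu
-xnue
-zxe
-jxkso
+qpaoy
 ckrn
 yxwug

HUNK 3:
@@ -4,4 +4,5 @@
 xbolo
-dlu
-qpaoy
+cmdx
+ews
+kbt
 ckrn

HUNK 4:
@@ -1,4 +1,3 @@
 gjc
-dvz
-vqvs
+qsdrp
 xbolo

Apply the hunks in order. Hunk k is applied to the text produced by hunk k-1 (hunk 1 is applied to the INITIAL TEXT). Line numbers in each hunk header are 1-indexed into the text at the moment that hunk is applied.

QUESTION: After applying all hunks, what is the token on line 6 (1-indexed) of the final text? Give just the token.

Hunk 1: at line 7 remove [tvld,oysz,pabb] add [jxkso,ckrn,yxwug] -> 11 lines: gjc dvz vqvs xbolo dlu xnue zxe jxkso ckrn yxwug yggh
Hunk 2: at line 4 remove [xnue,zxe,jxkso] add [qpaoy] -> 9 lines: gjc dvz vqvs xbolo dlu qpaoy ckrn yxwug yggh
Hunk 3: at line 4 remove [dlu,qpaoy] add [cmdx,ews,kbt] -> 10 lines: gjc dvz vqvs xbolo cmdx ews kbt ckrn yxwug yggh
Hunk 4: at line 1 remove [dvz,vqvs] add [qsdrp] -> 9 lines: gjc qsdrp xbolo cmdx ews kbt ckrn yxwug yggh
Final line 6: kbt

Answer: kbt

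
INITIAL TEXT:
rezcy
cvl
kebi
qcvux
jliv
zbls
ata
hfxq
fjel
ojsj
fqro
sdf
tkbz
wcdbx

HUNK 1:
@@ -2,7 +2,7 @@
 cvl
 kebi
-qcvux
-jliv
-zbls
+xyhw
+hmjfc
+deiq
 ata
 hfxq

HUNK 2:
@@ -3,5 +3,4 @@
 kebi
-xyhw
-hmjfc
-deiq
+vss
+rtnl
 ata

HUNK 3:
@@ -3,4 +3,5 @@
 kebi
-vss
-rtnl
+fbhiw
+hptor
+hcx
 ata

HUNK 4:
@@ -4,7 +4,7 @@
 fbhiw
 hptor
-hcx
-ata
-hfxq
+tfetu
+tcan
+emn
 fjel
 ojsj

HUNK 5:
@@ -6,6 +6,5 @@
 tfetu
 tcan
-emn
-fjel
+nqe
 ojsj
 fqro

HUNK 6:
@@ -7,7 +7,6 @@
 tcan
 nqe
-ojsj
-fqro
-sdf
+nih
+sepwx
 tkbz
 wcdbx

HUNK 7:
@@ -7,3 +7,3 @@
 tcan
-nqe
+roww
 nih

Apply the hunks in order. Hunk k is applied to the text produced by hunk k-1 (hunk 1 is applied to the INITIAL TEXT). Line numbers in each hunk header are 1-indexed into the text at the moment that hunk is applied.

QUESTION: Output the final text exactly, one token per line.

Hunk 1: at line 2 remove [qcvux,jliv,zbls] add [xyhw,hmjfc,deiq] -> 14 lines: rezcy cvl kebi xyhw hmjfc deiq ata hfxq fjel ojsj fqro sdf tkbz wcdbx
Hunk 2: at line 3 remove [xyhw,hmjfc,deiq] add [vss,rtnl] -> 13 lines: rezcy cvl kebi vss rtnl ata hfxq fjel ojsj fqro sdf tkbz wcdbx
Hunk 3: at line 3 remove [vss,rtnl] add [fbhiw,hptor,hcx] -> 14 lines: rezcy cvl kebi fbhiw hptor hcx ata hfxq fjel ojsj fqro sdf tkbz wcdbx
Hunk 4: at line 4 remove [hcx,ata,hfxq] add [tfetu,tcan,emn] -> 14 lines: rezcy cvl kebi fbhiw hptor tfetu tcan emn fjel ojsj fqro sdf tkbz wcdbx
Hunk 5: at line 6 remove [emn,fjel] add [nqe] -> 13 lines: rezcy cvl kebi fbhiw hptor tfetu tcan nqe ojsj fqro sdf tkbz wcdbx
Hunk 6: at line 7 remove [ojsj,fqro,sdf] add [nih,sepwx] -> 12 lines: rezcy cvl kebi fbhiw hptor tfetu tcan nqe nih sepwx tkbz wcdbx
Hunk 7: at line 7 remove [nqe] add [roww] -> 12 lines: rezcy cvl kebi fbhiw hptor tfetu tcan roww nih sepwx tkbz wcdbx

Answer: rezcy
cvl
kebi
fbhiw
hptor
tfetu
tcan
roww
nih
sepwx
tkbz
wcdbx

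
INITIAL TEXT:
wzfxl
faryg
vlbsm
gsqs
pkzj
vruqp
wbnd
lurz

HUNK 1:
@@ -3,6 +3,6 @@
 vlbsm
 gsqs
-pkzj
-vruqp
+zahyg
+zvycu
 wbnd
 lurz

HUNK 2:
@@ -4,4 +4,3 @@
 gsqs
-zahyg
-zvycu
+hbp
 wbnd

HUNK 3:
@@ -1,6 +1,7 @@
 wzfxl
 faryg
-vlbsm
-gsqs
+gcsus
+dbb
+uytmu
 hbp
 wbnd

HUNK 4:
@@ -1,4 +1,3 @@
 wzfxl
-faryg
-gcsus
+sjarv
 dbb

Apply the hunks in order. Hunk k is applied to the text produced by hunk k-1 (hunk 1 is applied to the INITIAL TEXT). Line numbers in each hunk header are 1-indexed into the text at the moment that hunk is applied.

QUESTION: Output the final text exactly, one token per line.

Answer: wzfxl
sjarv
dbb
uytmu
hbp
wbnd
lurz

Derivation:
Hunk 1: at line 3 remove [pkzj,vruqp] add [zahyg,zvycu] -> 8 lines: wzfxl faryg vlbsm gsqs zahyg zvycu wbnd lurz
Hunk 2: at line 4 remove [zahyg,zvycu] add [hbp] -> 7 lines: wzfxl faryg vlbsm gsqs hbp wbnd lurz
Hunk 3: at line 1 remove [vlbsm,gsqs] add [gcsus,dbb,uytmu] -> 8 lines: wzfxl faryg gcsus dbb uytmu hbp wbnd lurz
Hunk 4: at line 1 remove [faryg,gcsus] add [sjarv] -> 7 lines: wzfxl sjarv dbb uytmu hbp wbnd lurz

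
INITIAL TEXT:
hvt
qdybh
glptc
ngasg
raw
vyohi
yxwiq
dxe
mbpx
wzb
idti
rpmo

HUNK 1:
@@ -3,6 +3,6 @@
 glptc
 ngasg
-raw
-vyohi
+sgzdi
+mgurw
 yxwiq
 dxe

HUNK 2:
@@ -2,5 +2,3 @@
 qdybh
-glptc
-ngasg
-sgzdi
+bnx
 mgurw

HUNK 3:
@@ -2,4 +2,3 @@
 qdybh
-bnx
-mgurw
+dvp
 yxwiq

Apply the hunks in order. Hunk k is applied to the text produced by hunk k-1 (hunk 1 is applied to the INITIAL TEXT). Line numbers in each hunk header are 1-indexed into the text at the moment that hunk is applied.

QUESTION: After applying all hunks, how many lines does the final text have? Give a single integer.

Hunk 1: at line 3 remove [raw,vyohi] add [sgzdi,mgurw] -> 12 lines: hvt qdybh glptc ngasg sgzdi mgurw yxwiq dxe mbpx wzb idti rpmo
Hunk 2: at line 2 remove [glptc,ngasg,sgzdi] add [bnx] -> 10 lines: hvt qdybh bnx mgurw yxwiq dxe mbpx wzb idti rpmo
Hunk 3: at line 2 remove [bnx,mgurw] add [dvp] -> 9 lines: hvt qdybh dvp yxwiq dxe mbpx wzb idti rpmo
Final line count: 9

Answer: 9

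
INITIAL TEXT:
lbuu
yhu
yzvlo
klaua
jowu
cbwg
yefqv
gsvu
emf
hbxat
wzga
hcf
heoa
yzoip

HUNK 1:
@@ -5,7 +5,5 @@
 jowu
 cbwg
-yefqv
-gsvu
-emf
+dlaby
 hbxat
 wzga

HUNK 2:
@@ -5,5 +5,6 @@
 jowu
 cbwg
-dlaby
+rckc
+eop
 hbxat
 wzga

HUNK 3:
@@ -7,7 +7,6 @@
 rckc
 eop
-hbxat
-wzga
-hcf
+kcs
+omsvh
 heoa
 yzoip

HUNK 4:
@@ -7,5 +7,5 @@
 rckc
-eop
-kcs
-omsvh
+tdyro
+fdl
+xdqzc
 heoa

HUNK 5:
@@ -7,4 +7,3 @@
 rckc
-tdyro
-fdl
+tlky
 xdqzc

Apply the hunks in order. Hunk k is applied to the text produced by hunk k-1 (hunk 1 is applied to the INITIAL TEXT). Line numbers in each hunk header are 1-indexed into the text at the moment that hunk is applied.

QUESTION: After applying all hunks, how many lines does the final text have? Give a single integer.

Hunk 1: at line 5 remove [yefqv,gsvu,emf] add [dlaby] -> 12 lines: lbuu yhu yzvlo klaua jowu cbwg dlaby hbxat wzga hcf heoa yzoip
Hunk 2: at line 5 remove [dlaby] add [rckc,eop] -> 13 lines: lbuu yhu yzvlo klaua jowu cbwg rckc eop hbxat wzga hcf heoa yzoip
Hunk 3: at line 7 remove [hbxat,wzga,hcf] add [kcs,omsvh] -> 12 lines: lbuu yhu yzvlo klaua jowu cbwg rckc eop kcs omsvh heoa yzoip
Hunk 4: at line 7 remove [eop,kcs,omsvh] add [tdyro,fdl,xdqzc] -> 12 lines: lbuu yhu yzvlo klaua jowu cbwg rckc tdyro fdl xdqzc heoa yzoip
Hunk 5: at line 7 remove [tdyro,fdl] add [tlky] -> 11 lines: lbuu yhu yzvlo klaua jowu cbwg rckc tlky xdqzc heoa yzoip
Final line count: 11

Answer: 11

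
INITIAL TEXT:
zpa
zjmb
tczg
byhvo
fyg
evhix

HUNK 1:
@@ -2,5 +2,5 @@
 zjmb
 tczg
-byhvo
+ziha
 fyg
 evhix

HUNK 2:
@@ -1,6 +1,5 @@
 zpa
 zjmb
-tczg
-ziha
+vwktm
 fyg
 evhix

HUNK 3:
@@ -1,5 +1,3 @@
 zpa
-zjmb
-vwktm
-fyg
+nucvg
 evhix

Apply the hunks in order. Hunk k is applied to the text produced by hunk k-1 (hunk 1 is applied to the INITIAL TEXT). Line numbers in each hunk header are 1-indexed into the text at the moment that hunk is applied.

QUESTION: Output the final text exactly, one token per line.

Hunk 1: at line 2 remove [byhvo] add [ziha] -> 6 lines: zpa zjmb tczg ziha fyg evhix
Hunk 2: at line 1 remove [tczg,ziha] add [vwktm] -> 5 lines: zpa zjmb vwktm fyg evhix
Hunk 3: at line 1 remove [zjmb,vwktm,fyg] add [nucvg] -> 3 lines: zpa nucvg evhix

Answer: zpa
nucvg
evhix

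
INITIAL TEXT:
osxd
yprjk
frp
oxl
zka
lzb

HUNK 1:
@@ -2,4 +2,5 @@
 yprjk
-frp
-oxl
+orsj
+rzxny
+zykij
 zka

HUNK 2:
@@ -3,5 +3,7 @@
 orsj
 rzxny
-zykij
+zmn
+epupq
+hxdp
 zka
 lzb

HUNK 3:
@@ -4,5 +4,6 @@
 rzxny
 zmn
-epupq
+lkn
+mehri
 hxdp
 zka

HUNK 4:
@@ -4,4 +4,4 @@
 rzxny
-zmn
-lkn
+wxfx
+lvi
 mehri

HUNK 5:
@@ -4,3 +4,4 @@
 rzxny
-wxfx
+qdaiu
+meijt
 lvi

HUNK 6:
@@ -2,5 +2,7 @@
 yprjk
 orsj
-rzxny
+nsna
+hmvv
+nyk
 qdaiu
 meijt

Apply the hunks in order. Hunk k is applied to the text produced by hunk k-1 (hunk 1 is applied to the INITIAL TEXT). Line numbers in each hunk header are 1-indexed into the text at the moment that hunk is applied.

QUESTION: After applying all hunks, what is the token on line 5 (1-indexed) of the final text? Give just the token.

Hunk 1: at line 2 remove [frp,oxl] add [orsj,rzxny,zykij] -> 7 lines: osxd yprjk orsj rzxny zykij zka lzb
Hunk 2: at line 3 remove [zykij] add [zmn,epupq,hxdp] -> 9 lines: osxd yprjk orsj rzxny zmn epupq hxdp zka lzb
Hunk 3: at line 4 remove [epupq] add [lkn,mehri] -> 10 lines: osxd yprjk orsj rzxny zmn lkn mehri hxdp zka lzb
Hunk 4: at line 4 remove [zmn,lkn] add [wxfx,lvi] -> 10 lines: osxd yprjk orsj rzxny wxfx lvi mehri hxdp zka lzb
Hunk 5: at line 4 remove [wxfx] add [qdaiu,meijt] -> 11 lines: osxd yprjk orsj rzxny qdaiu meijt lvi mehri hxdp zka lzb
Hunk 6: at line 2 remove [rzxny] add [nsna,hmvv,nyk] -> 13 lines: osxd yprjk orsj nsna hmvv nyk qdaiu meijt lvi mehri hxdp zka lzb
Final line 5: hmvv

Answer: hmvv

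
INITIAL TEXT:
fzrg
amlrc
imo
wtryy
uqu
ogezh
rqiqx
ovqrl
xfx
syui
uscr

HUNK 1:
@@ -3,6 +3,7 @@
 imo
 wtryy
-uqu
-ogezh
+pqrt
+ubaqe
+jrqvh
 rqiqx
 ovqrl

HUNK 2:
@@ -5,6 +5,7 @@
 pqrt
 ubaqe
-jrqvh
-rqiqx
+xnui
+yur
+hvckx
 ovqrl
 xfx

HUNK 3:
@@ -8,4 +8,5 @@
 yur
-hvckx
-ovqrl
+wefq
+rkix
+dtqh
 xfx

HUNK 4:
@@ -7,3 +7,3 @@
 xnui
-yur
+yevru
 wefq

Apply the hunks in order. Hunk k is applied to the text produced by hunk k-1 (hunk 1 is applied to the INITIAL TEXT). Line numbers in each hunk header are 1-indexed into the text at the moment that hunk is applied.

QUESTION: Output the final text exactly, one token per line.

Answer: fzrg
amlrc
imo
wtryy
pqrt
ubaqe
xnui
yevru
wefq
rkix
dtqh
xfx
syui
uscr

Derivation:
Hunk 1: at line 3 remove [uqu,ogezh] add [pqrt,ubaqe,jrqvh] -> 12 lines: fzrg amlrc imo wtryy pqrt ubaqe jrqvh rqiqx ovqrl xfx syui uscr
Hunk 2: at line 5 remove [jrqvh,rqiqx] add [xnui,yur,hvckx] -> 13 lines: fzrg amlrc imo wtryy pqrt ubaqe xnui yur hvckx ovqrl xfx syui uscr
Hunk 3: at line 8 remove [hvckx,ovqrl] add [wefq,rkix,dtqh] -> 14 lines: fzrg amlrc imo wtryy pqrt ubaqe xnui yur wefq rkix dtqh xfx syui uscr
Hunk 4: at line 7 remove [yur] add [yevru] -> 14 lines: fzrg amlrc imo wtryy pqrt ubaqe xnui yevru wefq rkix dtqh xfx syui uscr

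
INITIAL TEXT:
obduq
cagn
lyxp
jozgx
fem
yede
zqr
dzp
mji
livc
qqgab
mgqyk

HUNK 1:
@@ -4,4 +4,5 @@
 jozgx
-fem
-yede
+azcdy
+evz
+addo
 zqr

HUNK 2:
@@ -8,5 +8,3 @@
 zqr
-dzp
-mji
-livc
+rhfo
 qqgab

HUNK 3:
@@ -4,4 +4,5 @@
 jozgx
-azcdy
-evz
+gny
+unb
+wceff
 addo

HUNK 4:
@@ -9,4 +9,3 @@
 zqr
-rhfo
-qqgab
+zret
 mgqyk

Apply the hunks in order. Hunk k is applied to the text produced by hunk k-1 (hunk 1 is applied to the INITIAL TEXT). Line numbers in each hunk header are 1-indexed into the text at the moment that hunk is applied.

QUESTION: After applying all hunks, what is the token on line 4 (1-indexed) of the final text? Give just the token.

Hunk 1: at line 4 remove [fem,yede] add [azcdy,evz,addo] -> 13 lines: obduq cagn lyxp jozgx azcdy evz addo zqr dzp mji livc qqgab mgqyk
Hunk 2: at line 8 remove [dzp,mji,livc] add [rhfo] -> 11 lines: obduq cagn lyxp jozgx azcdy evz addo zqr rhfo qqgab mgqyk
Hunk 3: at line 4 remove [azcdy,evz] add [gny,unb,wceff] -> 12 lines: obduq cagn lyxp jozgx gny unb wceff addo zqr rhfo qqgab mgqyk
Hunk 4: at line 9 remove [rhfo,qqgab] add [zret] -> 11 lines: obduq cagn lyxp jozgx gny unb wceff addo zqr zret mgqyk
Final line 4: jozgx

Answer: jozgx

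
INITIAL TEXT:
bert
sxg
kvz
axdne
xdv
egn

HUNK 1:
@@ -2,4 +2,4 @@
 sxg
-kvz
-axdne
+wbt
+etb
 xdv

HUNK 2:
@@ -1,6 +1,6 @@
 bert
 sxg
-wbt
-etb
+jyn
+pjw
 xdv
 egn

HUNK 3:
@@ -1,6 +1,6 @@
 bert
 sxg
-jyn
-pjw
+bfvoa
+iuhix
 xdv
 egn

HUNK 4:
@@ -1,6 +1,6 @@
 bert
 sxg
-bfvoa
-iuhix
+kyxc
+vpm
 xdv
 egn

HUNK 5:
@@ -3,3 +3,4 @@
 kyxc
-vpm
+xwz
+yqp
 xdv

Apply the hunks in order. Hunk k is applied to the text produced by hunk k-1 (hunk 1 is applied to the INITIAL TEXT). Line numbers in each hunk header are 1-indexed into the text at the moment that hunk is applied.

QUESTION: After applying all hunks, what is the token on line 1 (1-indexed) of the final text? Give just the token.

Answer: bert

Derivation:
Hunk 1: at line 2 remove [kvz,axdne] add [wbt,etb] -> 6 lines: bert sxg wbt etb xdv egn
Hunk 2: at line 1 remove [wbt,etb] add [jyn,pjw] -> 6 lines: bert sxg jyn pjw xdv egn
Hunk 3: at line 1 remove [jyn,pjw] add [bfvoa,iuhix] -> 6 lines: bert sxg bfvoa iuhix xdv egn
Hunk 4: at line 1 remove [bfvoa,iuhix] add [kyxc,vpm] -> 6 lines: bert sxg kyxc vpm xdv egn
Hunk 5: at line 3 remove [vpm] add [xwz,yqp] -> 7 lines: bert sxg kyxc xwz yqp xdv egn
Final line 1: bert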